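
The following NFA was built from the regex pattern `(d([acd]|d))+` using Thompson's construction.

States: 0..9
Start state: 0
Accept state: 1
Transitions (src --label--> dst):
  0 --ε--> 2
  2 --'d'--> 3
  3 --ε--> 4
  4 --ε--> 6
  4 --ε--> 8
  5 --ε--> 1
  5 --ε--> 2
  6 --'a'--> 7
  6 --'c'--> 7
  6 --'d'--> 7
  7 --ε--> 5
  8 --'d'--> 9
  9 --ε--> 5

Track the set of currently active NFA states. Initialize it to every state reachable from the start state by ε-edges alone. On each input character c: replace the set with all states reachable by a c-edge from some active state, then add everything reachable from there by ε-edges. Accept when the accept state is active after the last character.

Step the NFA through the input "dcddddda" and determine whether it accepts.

S₀ = ε-closure({0}) = {0,2}
'd' @ 1: {3,4,6,8}
'c' @ 2: {1,2,5,7}  ✓accept
'd' @ 3: {3,4,6,8}
'd' @ 4: {1,2,5,7,9}  ✓accept
'd' @ 5: {3,4,6,8}
'd' @ 6: {1,2,5,7,9}  ✓accept
'd' @ 7: {3,4,6,8}
'a' @ 8: {1,2,5,7}  ✓accept
end set {1,2,5,7} — state 1 in

Answer: ACCEPT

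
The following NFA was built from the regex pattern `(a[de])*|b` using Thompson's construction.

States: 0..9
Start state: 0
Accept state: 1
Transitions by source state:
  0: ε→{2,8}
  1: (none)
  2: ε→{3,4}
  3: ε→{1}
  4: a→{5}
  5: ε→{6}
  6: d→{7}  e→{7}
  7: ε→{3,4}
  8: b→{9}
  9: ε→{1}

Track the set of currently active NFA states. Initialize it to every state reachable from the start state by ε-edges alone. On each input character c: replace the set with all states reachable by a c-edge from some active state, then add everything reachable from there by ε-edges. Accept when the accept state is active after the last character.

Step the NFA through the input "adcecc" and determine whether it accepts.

Answer: REJECT

Steps:
initial (ε-close {0}): {0,1,2,3,4,8}
'a' @ 1: {5,6}
'd' @ 2: {1,3,4,7}  [accepting]
'c' @ 3: {}  — state set empty
rest 'ecc' ignored (set empty)
end set {} — state 1 not in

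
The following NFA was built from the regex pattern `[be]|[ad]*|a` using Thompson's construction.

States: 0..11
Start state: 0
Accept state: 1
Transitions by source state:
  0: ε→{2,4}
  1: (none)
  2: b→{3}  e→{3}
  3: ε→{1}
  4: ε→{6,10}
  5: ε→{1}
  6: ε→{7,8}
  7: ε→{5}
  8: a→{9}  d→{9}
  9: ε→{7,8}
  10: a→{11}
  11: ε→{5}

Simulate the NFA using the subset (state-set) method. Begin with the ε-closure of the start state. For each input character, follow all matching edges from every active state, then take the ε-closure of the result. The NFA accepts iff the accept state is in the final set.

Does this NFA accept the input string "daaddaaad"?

Answer: ACCEPT

Trace:
initial (ε-close {0}): {0,1,2,4,5,6,7,8,10}
'd' @ 1: {1,5,7,8,9}  (accept∈set)
'a' @ 2: {1,5,7,8,9}  (accept∈set)
'a' @ 3: {1,5,7,8,9}  (accept∈set)
'd' @ 4: {1,5,7,8,9}  (accept∈set)
'd' @ 5: {1,5,7,8,9}  (accept∈set)
'a' @ 6: {1,5,7,8,9}  (accept∈set)
'a' @ 7: {1,5,7,8,9}  (accept∈set)
'a' @ 8: {1,5,7,8,9}  (accept∈set)
'd' @ 9: {1,5,7,8,9}  (accept∈set)
final: {1,5,7,8,9}; accept 1 in set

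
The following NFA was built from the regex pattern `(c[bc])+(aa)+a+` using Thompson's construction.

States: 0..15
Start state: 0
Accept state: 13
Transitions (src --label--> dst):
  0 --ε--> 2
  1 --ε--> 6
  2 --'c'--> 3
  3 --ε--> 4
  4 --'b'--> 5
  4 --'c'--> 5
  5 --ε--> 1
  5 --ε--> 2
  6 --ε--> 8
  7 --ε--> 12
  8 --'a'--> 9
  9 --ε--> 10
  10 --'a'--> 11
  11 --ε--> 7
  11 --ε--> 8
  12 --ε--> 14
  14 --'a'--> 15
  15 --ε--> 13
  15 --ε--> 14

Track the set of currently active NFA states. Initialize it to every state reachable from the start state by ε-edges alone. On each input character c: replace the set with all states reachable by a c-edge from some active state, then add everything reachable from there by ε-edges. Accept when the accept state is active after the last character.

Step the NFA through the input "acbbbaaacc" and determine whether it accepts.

start: ε-closure({0}) = {0,2}
'a' @ 1: {}  — dead — no transitions
rest 'cbbbaaacc' ignored (set empty)
end set {} — state 13 not in

Answer: REJECT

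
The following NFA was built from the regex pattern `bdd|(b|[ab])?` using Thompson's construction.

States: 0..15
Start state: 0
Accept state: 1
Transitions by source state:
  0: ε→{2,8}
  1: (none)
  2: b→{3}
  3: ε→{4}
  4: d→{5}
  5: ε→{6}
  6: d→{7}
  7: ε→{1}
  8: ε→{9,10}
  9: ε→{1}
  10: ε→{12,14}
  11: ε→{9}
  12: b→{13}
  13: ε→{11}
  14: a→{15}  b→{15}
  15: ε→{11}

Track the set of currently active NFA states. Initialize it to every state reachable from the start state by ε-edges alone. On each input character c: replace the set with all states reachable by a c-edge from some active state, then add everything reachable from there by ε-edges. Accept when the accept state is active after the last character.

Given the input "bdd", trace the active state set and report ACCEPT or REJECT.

start: ε-closure({0}) = {0,1,2,8,9,10,12,14}
'b' @ 1: {1,3,4,9,11,13,15}  ✓accept
'd' @ 2: {5,6}
'd' @ 3: {1,7}  ✓accept
after full input: {1,7}  (accept=1 in)

Answer: ACCEPT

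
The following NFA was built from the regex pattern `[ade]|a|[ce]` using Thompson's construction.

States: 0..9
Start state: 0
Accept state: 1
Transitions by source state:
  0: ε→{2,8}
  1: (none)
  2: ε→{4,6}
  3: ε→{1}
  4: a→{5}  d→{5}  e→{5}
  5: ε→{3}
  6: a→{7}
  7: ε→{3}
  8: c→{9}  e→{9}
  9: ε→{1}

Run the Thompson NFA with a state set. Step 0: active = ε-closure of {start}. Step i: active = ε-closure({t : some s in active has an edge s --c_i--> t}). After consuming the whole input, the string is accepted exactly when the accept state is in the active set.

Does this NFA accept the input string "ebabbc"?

S₀ = ε-closure({0}) = {0,2,4,6,8}
'e' @ 1: {1,3,5,9}  (accept∈set)
'b' @ 2: {}  — no active states
rest 'abbc' ignored (set empty)
end set {} — state 1 not in

Answer: REJECT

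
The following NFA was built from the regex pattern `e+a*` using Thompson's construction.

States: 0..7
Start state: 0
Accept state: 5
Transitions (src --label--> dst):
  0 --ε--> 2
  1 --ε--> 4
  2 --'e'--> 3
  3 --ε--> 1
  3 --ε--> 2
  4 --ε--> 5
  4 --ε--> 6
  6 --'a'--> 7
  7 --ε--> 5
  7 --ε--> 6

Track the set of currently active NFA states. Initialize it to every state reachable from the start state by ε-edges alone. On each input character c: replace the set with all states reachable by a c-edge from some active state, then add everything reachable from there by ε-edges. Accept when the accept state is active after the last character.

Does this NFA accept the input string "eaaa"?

start: ε-closure({0}) = {0,2}
'e' @ 1: {1,2,3,4,5,6}  ✓accept
'a' @ 2: {5,6,7}  ✓accept
'a' @ 3: {5,6,7}  ✓accept
'a' @ 4: {5,6,7}  ✓accept
after full input: {5,6,7}  (accept=5 in)

Answer: ACCEPT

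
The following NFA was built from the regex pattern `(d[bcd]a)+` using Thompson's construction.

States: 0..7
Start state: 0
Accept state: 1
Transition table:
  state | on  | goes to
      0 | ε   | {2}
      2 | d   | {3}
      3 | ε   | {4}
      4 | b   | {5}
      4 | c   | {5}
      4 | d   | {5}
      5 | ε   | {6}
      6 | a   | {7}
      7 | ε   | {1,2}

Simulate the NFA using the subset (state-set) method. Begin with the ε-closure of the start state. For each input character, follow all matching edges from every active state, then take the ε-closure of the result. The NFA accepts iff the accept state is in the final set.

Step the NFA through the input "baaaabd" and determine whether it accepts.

Answer: REJECT

Steps:
start: ε-closure({0}) = {0,2}
'b' @ 1: {}  — state set empty
rest 'aaaabd' ignored (set empty)
final: {}; accept 1 not in set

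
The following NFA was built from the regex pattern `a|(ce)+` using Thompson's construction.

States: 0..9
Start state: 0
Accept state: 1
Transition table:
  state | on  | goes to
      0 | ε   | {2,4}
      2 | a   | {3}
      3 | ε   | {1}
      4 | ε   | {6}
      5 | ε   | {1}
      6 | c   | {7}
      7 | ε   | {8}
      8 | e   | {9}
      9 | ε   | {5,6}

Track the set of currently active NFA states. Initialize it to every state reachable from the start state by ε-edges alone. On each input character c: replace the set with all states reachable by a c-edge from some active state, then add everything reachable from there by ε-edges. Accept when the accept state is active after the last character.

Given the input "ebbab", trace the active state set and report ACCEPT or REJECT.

initial (ε-close {0}): {0,2,4,6}
'e' @ 1: {}  — state set empty
rest 'bbab' ignored (set empty)
final: {}; accept 1 not in set

Answer: REJECT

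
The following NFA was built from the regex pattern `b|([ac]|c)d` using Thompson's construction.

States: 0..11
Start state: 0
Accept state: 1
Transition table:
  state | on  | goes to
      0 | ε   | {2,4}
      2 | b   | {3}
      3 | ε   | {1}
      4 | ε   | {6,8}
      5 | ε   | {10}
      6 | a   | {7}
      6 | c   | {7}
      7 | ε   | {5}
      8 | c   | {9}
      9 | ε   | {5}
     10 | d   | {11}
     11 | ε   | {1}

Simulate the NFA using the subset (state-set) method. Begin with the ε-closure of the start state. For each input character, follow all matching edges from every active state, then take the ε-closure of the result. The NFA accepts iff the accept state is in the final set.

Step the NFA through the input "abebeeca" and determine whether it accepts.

Answer: REJECT

Trace:
S₀ = ε-closure({0}) = {0,2,4,6,8}
'a' @ 1: {5,7,10}
'b' @ 2: {}  — state set empty
rest 'ebeeca' ignored (set empty)
end set {} — state 1 not in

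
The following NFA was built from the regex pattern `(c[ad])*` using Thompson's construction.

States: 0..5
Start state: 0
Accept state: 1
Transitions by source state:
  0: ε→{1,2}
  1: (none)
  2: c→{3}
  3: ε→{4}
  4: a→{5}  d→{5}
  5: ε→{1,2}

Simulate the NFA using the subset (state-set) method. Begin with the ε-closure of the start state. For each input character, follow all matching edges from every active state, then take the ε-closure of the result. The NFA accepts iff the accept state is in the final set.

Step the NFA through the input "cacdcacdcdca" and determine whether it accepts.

Answer: ACCEPT

Steps:
initial (ε-close {0}): {0,1,2}
'c' @ 1: {3,4}
'a' @ 2: {1,2,5}  (accept∈set)
'c' @ 3: {3,4}
'd' @ 4: {1,2,5}  (accept∈set)
'c' @ 5: {3,4}
'a' @ 6: {1,2,5}  (accept∈set)
'c' @ 7: {3,4}
'd' @ 8: {1,2,5}  (accept∈set)
'c' @ 9: {3,4}
'd' @ 10: {1,2,5}  (accept∈set)
'c' @ 11: {3,4}
'a' @ 12: {1,2,5}  (accept∈set)
final: {1,2,5}; accept 1 in set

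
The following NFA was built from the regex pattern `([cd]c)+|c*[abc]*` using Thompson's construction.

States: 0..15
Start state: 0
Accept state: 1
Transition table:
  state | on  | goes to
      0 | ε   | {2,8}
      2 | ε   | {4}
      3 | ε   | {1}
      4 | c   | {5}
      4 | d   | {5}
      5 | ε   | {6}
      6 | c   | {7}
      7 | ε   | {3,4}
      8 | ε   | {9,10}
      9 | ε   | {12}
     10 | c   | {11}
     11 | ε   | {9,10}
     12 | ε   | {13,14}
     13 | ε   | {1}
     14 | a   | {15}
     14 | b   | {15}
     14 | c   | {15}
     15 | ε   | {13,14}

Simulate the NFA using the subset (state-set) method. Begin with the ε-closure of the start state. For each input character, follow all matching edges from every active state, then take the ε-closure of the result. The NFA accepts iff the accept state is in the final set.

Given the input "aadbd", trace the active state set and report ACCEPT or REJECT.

start: ε-closure({0}) = {0,1,2,4,8,9,10,12,13,14}
'a' @ 1: {1,13,14,15}  [accepting]
'a' @ 2: {1,13,14,15}  [accepting]
'd' @ 3: {}  — dead — no transitions
rest 'bd' ignored (set empty)
end set {} — state 1 not in

Answer: REJECT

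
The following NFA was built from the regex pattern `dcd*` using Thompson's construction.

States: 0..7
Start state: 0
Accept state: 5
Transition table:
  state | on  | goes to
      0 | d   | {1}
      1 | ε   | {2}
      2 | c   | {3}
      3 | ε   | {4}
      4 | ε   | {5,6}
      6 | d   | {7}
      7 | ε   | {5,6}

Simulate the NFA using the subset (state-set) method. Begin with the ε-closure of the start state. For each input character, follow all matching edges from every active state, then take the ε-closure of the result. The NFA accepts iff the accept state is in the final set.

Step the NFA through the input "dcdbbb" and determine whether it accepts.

start: ε-closure({0}) = {0}
'd' @ 1: {1,2}
'c' @ 2: {3,4,5,6}  (accept∈set)
'd' @ 3: {5,6,7}  (accept∈set)
'b' @ 4: {}  — state set empty
rest 'bb' ignored (set empty)
after full input: {}  (accept=5 not in)

Answer: REJECT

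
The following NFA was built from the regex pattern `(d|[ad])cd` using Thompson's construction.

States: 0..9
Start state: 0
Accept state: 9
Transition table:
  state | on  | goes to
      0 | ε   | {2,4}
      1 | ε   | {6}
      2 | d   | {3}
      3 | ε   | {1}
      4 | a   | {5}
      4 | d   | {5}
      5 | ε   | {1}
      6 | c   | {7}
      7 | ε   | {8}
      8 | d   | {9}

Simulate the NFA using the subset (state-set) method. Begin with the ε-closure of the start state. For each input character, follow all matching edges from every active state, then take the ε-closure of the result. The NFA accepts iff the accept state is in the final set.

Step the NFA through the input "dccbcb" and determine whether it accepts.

Answer: REJECT

Trace:
initial (ε-close {0}): {0,2,4}
'd' @ 1: {1,3,5,6}
'c' @ 2: {7,8}
'c' @ 3: {}  — no active states
rest 'bcb' ignored (set empty)
final: {}; accept 9 not in set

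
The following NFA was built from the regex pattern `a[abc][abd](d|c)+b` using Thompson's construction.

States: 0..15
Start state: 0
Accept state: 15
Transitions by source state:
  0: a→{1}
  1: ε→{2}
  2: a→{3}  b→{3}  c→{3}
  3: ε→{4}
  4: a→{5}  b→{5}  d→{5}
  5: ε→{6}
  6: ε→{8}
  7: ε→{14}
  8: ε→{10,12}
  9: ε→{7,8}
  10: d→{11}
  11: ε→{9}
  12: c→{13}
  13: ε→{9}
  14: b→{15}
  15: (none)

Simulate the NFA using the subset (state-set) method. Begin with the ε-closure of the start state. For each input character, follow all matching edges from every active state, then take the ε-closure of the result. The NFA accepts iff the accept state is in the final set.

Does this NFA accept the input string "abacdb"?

initial (ε-close {0}): {0}
'a' @ 1: {1,2}
'b' @ 2: {3,4}
'a' @ 3: {5,6,8,10,12}
'c' @ 4: {7,8,9,10,12,13,14}
'd' @ 5: {7,8,9,10,11,12,14}
'b' @ 6: {15}  [accepting]
final: {15}; accept 15 in set

Answer: ACCEPT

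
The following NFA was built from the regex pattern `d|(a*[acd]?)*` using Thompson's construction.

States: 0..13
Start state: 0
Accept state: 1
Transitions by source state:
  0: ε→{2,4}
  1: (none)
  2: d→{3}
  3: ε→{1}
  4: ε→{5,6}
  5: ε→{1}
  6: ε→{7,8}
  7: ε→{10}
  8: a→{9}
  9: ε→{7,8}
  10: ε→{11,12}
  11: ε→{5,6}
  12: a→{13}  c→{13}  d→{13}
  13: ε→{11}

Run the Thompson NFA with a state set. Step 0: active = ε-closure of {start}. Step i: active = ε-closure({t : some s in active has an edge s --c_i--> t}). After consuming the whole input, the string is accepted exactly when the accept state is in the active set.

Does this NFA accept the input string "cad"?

Answer: ACCEPT

Trace:
initial (ε-close {0}): {0,1,2,4,5,6,7,8,10,11,12}
'c' @ 1: {1,5,6,7,8,10,11,12,13}  [accepting]
'a' @ 2: {1,5,6,7,8,9,10,11,12,13}  [accepting]
'd' @ 3: {1,5,6,7,8,10,11,12,13}  [accepting]
final: {1,5,6,7,8,10,11,12,13}; accept 1 in set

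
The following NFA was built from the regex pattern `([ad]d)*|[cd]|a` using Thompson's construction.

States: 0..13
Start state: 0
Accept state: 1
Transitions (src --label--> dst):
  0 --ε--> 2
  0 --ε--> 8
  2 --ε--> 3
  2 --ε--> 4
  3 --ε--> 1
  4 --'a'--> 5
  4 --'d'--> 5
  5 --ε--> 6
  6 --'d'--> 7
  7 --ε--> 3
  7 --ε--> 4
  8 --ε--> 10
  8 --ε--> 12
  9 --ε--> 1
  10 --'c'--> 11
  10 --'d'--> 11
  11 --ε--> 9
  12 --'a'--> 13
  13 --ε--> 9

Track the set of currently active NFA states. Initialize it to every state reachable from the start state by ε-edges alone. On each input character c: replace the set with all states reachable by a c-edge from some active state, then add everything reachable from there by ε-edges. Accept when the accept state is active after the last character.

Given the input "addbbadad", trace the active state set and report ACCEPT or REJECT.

Answer: REJECT

Derivation:
S₀ = ε-closure({0}) = {0,1,2,3,4,8,10,12}
'a' @ 1: {1,5,6,9,13}  [accepting]
'd' @ 2: {1,3,4,7}  [accepting]
'd' @ 3: {5,6}
'b' @ 4: {}  — no active states
rest 'badad' ignored (set empty)
end set {} — state 1 not in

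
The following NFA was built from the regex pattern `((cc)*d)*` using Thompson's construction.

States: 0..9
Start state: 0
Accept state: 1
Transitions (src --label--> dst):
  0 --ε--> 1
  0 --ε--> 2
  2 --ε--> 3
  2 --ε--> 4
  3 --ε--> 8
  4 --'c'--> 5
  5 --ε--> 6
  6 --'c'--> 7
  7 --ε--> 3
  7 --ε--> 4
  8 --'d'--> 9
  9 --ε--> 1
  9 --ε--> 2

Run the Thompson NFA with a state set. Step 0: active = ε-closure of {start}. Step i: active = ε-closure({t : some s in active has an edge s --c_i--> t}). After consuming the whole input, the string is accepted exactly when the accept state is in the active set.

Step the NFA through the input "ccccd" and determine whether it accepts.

start: ε-closure({0}) = {0,1,2,3,4,8}
'c' @ 1: {5,6}
'c' @ 2: {3,4,7,8}
'c' @ 3: {5,6}
'c' @ 4: {3,4,7,8}
'd' @ 5: {1,2,3,4,8,9}  [accepting]
end set {1,2,3,4,8,9} — state 1 in

Answer: ACCEPT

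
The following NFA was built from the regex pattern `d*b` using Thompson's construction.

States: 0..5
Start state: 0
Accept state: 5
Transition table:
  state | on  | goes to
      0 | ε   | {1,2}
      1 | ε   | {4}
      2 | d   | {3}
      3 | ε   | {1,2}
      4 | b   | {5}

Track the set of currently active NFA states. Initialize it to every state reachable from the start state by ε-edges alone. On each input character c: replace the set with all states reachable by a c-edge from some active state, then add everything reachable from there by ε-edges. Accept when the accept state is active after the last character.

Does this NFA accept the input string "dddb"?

Answer: ACCEPT

Trace:
S₀ = ε-closure({0}) = {0,1,2,4}
'd' @ 1: {1,2,3,4}
'd' @ 2: {1,2,3,4}
'd' @ 3: {1,2,3,4}
'b' @ 4: {5}  [accepting]
final: {5}; accept 5 in set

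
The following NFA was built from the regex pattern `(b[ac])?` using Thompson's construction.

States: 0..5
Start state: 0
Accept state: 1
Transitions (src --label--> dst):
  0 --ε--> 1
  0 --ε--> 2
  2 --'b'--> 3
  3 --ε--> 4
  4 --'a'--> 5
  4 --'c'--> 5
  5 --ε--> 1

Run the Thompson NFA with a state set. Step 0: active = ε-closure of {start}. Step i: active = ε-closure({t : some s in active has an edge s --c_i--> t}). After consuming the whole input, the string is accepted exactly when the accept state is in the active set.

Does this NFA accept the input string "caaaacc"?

start: ε-closure({0}) = {0,1,2}
'c' @ 1: {}  — state set empty
rest 'aaaacc' ignored (set empty)
final: {}; accept 1 not in set

Answer: REJECT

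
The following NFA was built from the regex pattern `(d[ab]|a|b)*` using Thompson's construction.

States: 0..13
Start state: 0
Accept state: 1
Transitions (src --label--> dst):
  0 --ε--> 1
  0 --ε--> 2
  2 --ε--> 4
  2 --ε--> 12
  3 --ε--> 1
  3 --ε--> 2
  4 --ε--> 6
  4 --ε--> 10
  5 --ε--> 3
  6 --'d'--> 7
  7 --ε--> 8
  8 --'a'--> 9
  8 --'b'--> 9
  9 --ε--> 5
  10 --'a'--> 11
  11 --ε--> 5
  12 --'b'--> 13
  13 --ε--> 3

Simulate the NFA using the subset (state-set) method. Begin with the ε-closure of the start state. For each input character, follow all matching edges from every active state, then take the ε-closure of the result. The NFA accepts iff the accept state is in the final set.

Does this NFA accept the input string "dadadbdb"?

initial (ε-close {0}): {0,1,2,4,6,10,12}
'd' @ 1: {7,8}
'a' @ 2: {1,2,3,4,5,6,9,10,12}  (accept∈set)
'd' @ 3: {7,8}
'a' @ 4: {1,2,3,4,5,6,9,10,12}  (accept∈set)
'd' @ 5: {7,8}
'b' @ 6: {1,2,3,4,5,6,9,10,12}  (accept∈set)
'd' @ 7: {7,8}
'b' @ 8: {1,2,3,4,5,6,9,10,12}  (accept∈set)
end set {1,2,3,4,5,6,9,10,12} — state 1 in

Answer: ACCEPT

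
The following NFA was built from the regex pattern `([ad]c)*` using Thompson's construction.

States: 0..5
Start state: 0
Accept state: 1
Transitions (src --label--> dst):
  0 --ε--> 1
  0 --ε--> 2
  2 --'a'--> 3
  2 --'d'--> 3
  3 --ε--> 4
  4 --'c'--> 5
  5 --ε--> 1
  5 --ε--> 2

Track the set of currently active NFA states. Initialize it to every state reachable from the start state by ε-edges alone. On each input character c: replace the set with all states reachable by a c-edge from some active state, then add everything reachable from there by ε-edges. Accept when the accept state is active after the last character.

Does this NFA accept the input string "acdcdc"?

Answer: ACCEPT

Trace:
initial (ε-close {0}): {0,1,2}
'a' @ 1: {3,4}
'c' @ 2: {1,2,5}  (accept∈set)
'd' @ 3: {3,4}
'c' @ 4: {1,2,5}  (accept∈set)
'd' @ 5: {3,4}
'c' @ 6: {1,2,5}  (accept∈set)
after full input: {1,2,5}  (accept=1 in)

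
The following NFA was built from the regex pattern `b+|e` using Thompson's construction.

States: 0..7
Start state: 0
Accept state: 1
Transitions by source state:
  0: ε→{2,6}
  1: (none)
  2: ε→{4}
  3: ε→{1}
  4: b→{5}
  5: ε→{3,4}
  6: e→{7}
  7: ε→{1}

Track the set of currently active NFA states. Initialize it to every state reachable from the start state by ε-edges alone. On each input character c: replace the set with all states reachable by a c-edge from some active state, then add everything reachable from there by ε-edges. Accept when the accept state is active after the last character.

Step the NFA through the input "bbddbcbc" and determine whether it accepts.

initial (ε-close {0}): {0,2,4,6}
'b' @ 1: {1,3,4,5}  (accept∈set)
'b' @ 2: {1,3,4,5}  (accept∈set)
'd' @ 3: {}  — state set empty
rest 'dbcbc' ignored (set empty)
end set {} — state 1 not in

Answer: REJECT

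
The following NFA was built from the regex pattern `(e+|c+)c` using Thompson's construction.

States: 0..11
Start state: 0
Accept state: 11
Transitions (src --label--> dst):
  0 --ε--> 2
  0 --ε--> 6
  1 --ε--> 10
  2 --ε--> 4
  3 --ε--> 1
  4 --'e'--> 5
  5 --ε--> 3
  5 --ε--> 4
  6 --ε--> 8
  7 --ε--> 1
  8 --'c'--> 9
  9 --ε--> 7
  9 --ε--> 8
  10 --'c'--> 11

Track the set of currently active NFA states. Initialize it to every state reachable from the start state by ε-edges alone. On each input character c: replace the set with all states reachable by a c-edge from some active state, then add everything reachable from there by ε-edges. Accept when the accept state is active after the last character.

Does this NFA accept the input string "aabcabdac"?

initial (ε-close {0}): {0,2,4,6,8}
'a' @ 1: {}  — dead — no transitions
rest 'abcabdac' ignored (set empty)
final: {}; accept 11 not in set

Answer: REJECT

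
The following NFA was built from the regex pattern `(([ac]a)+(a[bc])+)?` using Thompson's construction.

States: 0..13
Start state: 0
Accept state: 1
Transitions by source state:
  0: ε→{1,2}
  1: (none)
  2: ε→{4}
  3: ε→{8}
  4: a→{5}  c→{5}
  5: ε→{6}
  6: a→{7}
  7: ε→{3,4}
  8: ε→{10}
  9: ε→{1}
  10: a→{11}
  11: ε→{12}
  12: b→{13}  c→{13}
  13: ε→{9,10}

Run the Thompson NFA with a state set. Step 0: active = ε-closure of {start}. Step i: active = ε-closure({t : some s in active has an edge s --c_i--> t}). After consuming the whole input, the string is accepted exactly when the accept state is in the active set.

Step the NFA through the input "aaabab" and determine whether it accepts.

S₀ = ε-closure({0}) = {0,1,2,4}
'a' @ 1: {5,6}
'a' @ 2: {3,4,7,8,10}
'a' @ 3: {5,6,11,12}
'b' @ 4: {1,9,10,13}  (accept∈set)
'a' @ 5: {11,12}
'b' @ 6: {1,9,10,13}  (accept∈set)
end set {1,9,10,13} — state 1 in

Answer: ACCEPT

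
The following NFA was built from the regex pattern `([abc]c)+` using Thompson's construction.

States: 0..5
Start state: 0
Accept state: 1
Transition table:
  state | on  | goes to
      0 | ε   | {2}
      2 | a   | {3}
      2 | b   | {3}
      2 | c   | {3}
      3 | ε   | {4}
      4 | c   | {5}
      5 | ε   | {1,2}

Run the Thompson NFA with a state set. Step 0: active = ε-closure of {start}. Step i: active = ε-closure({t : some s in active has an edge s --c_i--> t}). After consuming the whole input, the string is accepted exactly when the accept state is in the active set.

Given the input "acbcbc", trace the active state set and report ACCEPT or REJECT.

Answer: ACCEPT

Derivation:
initial (ε-close {0}): {0,2}
'a' @ 1: {3,4}
'c' @ 2: {1,2,5}  [accepting]
'b' @ 3: {3,4}
'c' @ 4: {1,2,5}  [accepting]
'b' @ 5: {3,4}
'c' @ 6: {1,2,5}  [accepting]
after full input: {1,2,5}  (accept=1 in)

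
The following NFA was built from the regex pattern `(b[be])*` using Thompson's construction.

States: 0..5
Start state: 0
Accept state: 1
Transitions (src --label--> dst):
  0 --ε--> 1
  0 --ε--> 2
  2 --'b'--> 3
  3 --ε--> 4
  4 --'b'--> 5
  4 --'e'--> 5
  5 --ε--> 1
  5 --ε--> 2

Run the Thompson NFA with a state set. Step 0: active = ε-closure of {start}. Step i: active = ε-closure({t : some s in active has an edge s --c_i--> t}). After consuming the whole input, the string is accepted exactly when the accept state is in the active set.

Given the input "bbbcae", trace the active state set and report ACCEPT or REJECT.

Answer: REJECT

Trace:
start: ε-closure({0}) = {0,1,2}
'b' @ 1: {3,4}
'b' @ 2: {1,2,5}  [accepting]
'b' @ 3: {3,4}
'c' @ 4: {}  — dead — no transitions
rest 'ae' ignored (set empty)
after full input: {}  (accept=1 not in)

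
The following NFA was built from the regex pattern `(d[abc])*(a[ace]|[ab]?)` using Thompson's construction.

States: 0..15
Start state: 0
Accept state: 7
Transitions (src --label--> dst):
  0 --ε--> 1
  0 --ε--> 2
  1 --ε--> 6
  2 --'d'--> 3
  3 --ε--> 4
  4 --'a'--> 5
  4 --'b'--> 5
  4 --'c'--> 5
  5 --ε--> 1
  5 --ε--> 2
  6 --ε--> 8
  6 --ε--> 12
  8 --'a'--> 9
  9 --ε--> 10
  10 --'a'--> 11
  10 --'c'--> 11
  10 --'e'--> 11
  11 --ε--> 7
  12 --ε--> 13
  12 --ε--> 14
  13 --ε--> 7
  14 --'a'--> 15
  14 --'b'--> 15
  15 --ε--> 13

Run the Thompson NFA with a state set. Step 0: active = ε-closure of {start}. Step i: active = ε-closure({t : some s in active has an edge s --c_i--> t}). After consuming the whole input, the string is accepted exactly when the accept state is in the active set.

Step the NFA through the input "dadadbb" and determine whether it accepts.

S₀ = ε-closure({0}) = {0,1,2,6,7,8,12,13,14}
'd' @ 1: {3,4}
'a' @ 2: {1,2,5,6,7,8,12,13,14}  [accepting]
'd' @ 3: {3,4}
'a' @ 4: {1,2,5,6,7,8,12,13,14}  [accepting]
'd' @ 5: {3,4}
'b' @ 6: {1,2,5,6,7,8,12,13,14}  [accepting]
'b' @ 7: {7,13,15}  [accepting]
final: {7,13,15}; accept 7 in set

Answer: ACCEPT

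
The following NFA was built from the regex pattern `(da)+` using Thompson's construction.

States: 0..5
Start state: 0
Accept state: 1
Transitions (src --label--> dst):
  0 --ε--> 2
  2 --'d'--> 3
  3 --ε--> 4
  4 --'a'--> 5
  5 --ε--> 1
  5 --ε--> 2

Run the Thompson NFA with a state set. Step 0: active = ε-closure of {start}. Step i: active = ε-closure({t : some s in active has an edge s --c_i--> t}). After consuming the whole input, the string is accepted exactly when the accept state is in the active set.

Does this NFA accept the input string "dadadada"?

start: ε-closure({0}) = {0,2}
'd' @ 1: {3,4}
'a' @ 2: {1,2,5}  ✓accept
'd' @ 3: {3,4}
'a' @ 4: {1,2,5}  ✓accept
'd' @ 5: {3,4}
'a' @ 6: {1,2,5}  ✓accept
'd' @ 7: {3,4}
'a' @ 8: {1,2,5}  ✓accept
final: {1,2,5}; accept 1 in set

Answer: ACCEPT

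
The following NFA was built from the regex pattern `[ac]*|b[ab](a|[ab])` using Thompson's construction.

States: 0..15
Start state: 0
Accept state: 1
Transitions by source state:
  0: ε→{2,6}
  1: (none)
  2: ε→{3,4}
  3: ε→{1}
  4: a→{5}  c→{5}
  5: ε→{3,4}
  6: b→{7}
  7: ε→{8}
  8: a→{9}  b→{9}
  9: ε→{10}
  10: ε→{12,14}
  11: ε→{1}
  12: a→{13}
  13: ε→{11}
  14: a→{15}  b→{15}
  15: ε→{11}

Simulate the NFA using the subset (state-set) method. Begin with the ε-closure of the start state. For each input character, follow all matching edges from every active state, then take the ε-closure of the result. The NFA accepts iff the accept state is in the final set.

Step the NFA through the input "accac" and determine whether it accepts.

start: ε-closure({0}) = {0,1,2,3,4,6}
'a' @ 1: {1,3,4,5}  ✓accept
'c' @ 2: {1,3,4,5}  ✓accept
'c' @ 3: {1,3,4,5}  ✓accept
'a' @ 4: {1,3,4,5}  ✓accept
'c' @ 5: {1,3,4,5}  ✓accept
after full input: {1,3,4,5}  (accept=1 in)

Answer: ACCEPT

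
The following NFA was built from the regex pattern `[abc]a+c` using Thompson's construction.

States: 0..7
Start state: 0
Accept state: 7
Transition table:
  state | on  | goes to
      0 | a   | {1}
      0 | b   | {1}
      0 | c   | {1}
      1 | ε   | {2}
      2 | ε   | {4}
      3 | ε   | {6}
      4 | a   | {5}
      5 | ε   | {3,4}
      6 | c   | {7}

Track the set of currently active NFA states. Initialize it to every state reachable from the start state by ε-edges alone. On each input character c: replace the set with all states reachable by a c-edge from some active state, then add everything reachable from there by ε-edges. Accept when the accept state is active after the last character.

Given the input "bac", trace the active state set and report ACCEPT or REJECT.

Answer: ACCEPT

Derivation:
S₀ = ε-closure({0}) = {0}
'b' @ 1: {1,2,4}
'a' @ 2: {3,4,5,6}
'c' @ 3: {7}  [accepting]
final: {7}; accept 7 in set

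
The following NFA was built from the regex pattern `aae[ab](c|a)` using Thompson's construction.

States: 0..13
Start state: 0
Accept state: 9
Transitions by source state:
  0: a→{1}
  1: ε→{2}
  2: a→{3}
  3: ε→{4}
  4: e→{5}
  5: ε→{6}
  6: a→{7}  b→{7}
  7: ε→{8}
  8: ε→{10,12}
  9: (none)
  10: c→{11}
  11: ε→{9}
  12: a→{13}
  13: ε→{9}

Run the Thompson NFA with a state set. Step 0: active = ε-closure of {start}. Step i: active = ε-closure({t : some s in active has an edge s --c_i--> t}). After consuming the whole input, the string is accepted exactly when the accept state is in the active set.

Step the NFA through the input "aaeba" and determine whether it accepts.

Answer: ACCEPT

Derivation:
start: ε-closure({0}) = {0}
'a' @ 1: {1,2}
'a' @ 2: {3,4}
'e' @ 3: {5,6}
'b' @ 4: {7,8,10,12}
'a' @ 5: {9,13}  [accepting]
end set {9,13} — state 9 in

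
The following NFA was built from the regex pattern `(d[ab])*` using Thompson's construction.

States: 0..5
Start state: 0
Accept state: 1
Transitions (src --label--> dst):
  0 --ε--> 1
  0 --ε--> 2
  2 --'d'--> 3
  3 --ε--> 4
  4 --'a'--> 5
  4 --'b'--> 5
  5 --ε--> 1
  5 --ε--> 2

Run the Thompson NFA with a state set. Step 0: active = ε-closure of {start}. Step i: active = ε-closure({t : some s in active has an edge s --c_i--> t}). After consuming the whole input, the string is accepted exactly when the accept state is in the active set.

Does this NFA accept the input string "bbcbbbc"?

Answer: REJECT

Trace:
S₀ = ε-closure({0}) = {0,1,2}
'b' @ 1: {}  — state set empty
rest 'bcbbbc' ignored (set empty)
after full input: {}  (accept=1 not in)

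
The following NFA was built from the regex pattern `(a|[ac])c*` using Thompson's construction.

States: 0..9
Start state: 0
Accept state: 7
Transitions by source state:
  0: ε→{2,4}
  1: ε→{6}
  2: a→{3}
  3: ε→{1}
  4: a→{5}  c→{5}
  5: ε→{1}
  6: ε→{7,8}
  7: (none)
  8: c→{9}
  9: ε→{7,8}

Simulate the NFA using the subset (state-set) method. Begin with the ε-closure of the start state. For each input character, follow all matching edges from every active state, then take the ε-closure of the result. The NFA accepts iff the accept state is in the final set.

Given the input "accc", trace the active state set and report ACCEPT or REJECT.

Answer: ACCEPT

Steps:
start: ε-closure({0}) = {0,2,4}
'a' @ 1: {1,3,5,6,7,8}  ✓accept
'c' @ 2: {7,8,9}  ✓accept
'c' @ 3: {7,8,9}  ✓accept
'c' @ 4: {7,8,9}  ✓accept
final: {7,8,9}; accept 7 in set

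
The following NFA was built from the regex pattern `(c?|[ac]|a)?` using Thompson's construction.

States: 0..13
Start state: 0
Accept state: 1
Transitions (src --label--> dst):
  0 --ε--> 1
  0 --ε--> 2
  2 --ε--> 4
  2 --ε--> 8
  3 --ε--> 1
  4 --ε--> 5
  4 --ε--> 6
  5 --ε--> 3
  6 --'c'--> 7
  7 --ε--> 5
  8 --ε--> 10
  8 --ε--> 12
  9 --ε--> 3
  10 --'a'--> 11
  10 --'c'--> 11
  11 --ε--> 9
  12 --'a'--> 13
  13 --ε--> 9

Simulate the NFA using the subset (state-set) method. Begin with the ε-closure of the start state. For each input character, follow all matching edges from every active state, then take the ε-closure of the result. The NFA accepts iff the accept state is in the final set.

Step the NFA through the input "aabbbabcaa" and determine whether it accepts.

S₀ = ε-closure({0}) = {0,1,2,3,4,5,6,8,10,12}
'a' @ 1: {1,3,9,11,13}  [accepting]
'a' @ 2: {}  — dead — no transitions
rest 'bbbabcaa' ignored (set empty)
after full input: {}  (accept=1 not in)

Answer: REJECT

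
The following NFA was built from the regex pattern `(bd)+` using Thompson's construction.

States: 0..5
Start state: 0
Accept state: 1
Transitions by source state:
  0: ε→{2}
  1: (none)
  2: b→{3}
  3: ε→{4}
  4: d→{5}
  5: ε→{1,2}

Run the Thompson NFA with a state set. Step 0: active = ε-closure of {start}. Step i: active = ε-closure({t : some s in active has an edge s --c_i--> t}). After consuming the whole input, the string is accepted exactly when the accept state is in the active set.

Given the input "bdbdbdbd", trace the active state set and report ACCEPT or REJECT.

Answer: ACCEPT

Steps:
start: ε-closure({0}) = {0,2}
'b' @ 1: {3,4}
'd' @ 2: {1,2,5}  [accepting]
'b' @ 3: {3,4}
'd' @ 4: {1,2,5}  [accepting]
'b' @ 5: {3,4}
'd' @ 6: {1,2,5}  [accepting]
'b' @ 7: {3,4}
'd' @ 8: {1,2,5}  [accepting]
final: {1,2,5}; accept 1 in set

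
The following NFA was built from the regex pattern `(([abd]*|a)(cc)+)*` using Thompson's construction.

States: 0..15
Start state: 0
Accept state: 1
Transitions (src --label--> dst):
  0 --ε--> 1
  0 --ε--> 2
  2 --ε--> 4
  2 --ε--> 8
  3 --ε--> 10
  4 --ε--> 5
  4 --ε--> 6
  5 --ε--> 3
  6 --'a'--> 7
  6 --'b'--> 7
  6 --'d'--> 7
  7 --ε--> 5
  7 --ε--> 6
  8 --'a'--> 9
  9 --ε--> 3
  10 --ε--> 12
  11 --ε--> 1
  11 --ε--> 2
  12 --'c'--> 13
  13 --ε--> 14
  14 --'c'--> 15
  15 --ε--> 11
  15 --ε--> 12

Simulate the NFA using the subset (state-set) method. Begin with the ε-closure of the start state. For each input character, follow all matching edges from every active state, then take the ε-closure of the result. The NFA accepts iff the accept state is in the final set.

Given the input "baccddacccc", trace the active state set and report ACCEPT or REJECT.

S₀ = ε-closure({0}) = {0,1,2,3,4,5,6,8,10,12}
'b' @ 1: {3,5,6,7,10,12}
'a' @ 2: {3,5,6,7,10,12}
'c' @ 3: {13,14}
'c' @ 4: {1,2,3,4,5,6,8,10,11,12,15}  ✓accept
'd' @ 5: {3,5,6,7,10,12}
'd' @ 6: {3,5,6,7,10,12}
'a' @ 7: {3,5,6,7,10,12}
'c' @ 8: {13,14}
'c' @ 9: {1,2,3,4,5,6,8,10,11,12,15}  ✓accept
'c' @ 10: {13,14}
'c' @ 11: {1,2,3,4,5,6,8,10,11,12,15}  ✓accept
final: {1,2,3,4,5,6,8,10,11,12,15}; accept 1 in set

Answer: ACCEPT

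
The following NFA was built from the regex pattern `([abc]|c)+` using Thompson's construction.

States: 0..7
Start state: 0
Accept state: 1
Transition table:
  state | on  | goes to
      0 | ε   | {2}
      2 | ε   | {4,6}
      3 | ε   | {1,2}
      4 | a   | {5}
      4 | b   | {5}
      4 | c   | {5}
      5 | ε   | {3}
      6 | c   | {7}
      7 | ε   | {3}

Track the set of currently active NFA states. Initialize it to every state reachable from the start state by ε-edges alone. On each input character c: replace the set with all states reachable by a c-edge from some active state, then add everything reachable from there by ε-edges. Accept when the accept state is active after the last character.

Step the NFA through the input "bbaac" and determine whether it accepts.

Answer: ACCEPT

Derivation:
S₀ = ε-closure({0}) = {0,2,4,6}
'b' @ 1: {1,2,3,4,5,6}  [accepting]
'b' @ 2: {1,2,3,4,5,6}  [accepting]
'a' @ 3: {1,2,3,4,5,6}  [accepting]
'a' @ 4: {1,2,3,4,5,6}  [accepting]
'c' @ 5: {1,2,3,4,5,6,7}  [accepting]
final: {1,2,3,4,5,6,7}; accept 1 in set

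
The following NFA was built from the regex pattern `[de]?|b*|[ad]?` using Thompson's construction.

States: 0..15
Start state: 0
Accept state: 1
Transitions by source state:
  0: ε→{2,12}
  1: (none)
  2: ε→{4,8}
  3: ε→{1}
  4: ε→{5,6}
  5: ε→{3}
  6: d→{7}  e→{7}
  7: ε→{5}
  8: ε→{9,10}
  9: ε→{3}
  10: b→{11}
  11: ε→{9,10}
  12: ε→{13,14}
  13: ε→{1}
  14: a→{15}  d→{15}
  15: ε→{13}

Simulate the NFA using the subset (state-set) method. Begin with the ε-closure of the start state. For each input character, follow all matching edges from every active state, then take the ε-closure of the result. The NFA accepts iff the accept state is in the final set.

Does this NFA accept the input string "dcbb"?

S₀ = ε-closure({0}) = {0,1,2,3,4,5,6,8,9,10,12,13,14}
'd' @ 1: {1,3,5,7,13,15}  [accepting]
'c' @ 2: {}  — dead — no transitions
rest 'bb' ignored (set empty)
end set {} — state 1 not in

Answer: REJECT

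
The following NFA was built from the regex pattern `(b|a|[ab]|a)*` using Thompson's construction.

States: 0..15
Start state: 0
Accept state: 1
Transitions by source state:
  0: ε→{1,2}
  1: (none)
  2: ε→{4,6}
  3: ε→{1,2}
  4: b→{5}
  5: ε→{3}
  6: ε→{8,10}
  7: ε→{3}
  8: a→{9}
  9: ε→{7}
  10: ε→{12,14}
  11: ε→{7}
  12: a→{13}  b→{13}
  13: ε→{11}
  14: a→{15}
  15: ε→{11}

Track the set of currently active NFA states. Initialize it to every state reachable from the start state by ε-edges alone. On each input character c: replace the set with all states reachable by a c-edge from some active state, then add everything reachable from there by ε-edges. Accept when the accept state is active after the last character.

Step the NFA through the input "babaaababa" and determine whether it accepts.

initial (ε-close {0}): {0,1,2,4,6,8,10,12,14}
'b' @ 1: {1,2,3,4,5,6,7,8,10,11,12,13,14}  ✓accept
'a' @ 2: {1,2,3,4,6,7,8,9,10,11,12,13,14,15}  ✓accept
'b' @ 3: {1,2,3,4,5,6,7,8,10,11,12,13,14}  ✓accept
'a' @ 4: {1,2,3,4,6,7,8,9,10,11,12,13,14,15}  ✓accept
'a' @ 5: {1,2,3,4,6,7,8,9,10,11,12,13,14,15}  ✓accept
'a' @ 6: {1,2,3,4,6,7,8,9,10,11,12,13,14,15}  ✓accept
'b' @ 7: {1,2,3,4,5,6,7,8,10,11,12,13,14}  ✓accept
'a' @ 8: {1,2,3,4,6,7,8,9,10,11,12,13,14,15}  ✓accept
'b' @ 9: {1,2,3,4,5,6,7,8,10,11,12,13,14}  ✓accept
'a' @ 10: {1,2,3,4,6,7,8,9,10,11,12,13,14,15}  ✓accept
after full input: {1,2,3,4,6,7,8,9,10,11,12,13,14,15}  (accept=1 in)

Answer: ACCEPT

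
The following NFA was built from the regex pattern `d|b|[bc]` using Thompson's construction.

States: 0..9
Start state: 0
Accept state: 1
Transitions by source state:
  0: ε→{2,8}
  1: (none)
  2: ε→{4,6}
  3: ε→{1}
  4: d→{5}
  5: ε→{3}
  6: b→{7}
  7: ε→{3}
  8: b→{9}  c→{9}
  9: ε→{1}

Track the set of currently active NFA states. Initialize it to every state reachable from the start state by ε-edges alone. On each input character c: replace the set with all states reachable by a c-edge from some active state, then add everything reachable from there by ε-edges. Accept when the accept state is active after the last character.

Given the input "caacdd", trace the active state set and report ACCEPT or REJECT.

Answer: REJECT

Steps:
initial (ε-close {0}): {0,2,4,6,8}
'c' @ 1: {1,9}  (accept∈set)
'a' @ 2: {}  — no active states
rest 'acdd' ignored (set empty)
final: {}; accept 1 not in set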